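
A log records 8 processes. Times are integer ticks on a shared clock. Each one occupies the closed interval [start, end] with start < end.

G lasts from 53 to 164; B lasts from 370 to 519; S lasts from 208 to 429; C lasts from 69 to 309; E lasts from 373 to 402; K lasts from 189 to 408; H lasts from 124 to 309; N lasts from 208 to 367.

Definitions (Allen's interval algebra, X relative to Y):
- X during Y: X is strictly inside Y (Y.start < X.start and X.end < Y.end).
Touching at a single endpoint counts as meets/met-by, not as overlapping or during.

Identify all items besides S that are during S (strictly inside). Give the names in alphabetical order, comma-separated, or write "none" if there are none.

Target S = [208, 429].
B [370, 519] → overlapped-by → no.
C [69, 309] → overlaps → no.
E [373, 402] → during → yes.
G [53, 164] → before → no.
H [124, 309] → overlaps → no.
K [189, 408] → overlaps → no.
N [208, 367] → starts → no.
Result: E.

E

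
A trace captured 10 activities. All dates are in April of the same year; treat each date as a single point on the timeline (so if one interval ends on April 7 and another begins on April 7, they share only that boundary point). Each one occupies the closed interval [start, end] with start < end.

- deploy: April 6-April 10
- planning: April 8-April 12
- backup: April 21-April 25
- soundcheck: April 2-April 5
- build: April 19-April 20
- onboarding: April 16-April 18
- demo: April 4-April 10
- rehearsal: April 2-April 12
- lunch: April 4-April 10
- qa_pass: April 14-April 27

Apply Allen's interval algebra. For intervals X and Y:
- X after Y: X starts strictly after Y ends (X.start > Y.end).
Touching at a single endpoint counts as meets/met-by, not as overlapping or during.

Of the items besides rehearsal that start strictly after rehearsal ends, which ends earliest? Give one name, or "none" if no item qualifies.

Target rehearsal = [April 2, April 12].
backup [April 21, April 25] → after → candidate.
build [April 19, April 20] → after → candidate.
demo [April 4, April 10] → during → excluded.
deploy [April 6, April 10] → during → excluded.
lunch [April 4, April 10] → during → excluded.
onboarding [April 16, April 18] → after → candidate.
planning [April 8, April 12] → finishes → excluded.
qa_pass [April 14, April 27] → after → candidate.
soundcheck [April 2, April 5] → starts → excluded.
Among candidates, earliest end is April 18 → onboarding.

onboarding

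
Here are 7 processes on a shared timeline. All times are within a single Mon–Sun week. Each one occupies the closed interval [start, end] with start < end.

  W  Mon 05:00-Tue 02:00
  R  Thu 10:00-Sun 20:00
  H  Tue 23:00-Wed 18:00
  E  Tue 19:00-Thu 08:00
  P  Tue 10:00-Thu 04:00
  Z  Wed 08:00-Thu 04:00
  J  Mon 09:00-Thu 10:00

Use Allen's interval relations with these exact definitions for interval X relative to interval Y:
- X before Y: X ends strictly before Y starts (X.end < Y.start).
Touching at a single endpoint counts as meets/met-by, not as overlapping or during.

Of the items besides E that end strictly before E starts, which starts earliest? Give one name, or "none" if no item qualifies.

W

Target E = [Tue 19:00, Thu 08:00].
H [Tue 23:00, Wed 18:00] → during → excluded.
J [Mon 09:00, Thu 10:00] → contains → excluded.
P [Tue 10:00, Thu 04:00] → overlaps → excluded.
R [Thu 10:00, Sun 20:00] → after → excluded.
W [Mon 05:00, Tue 02:00] → before → candidate.
Z [Wed 08:00, Thu 04:00] → during → excluded.
Among candidates, earliest start is Mon 05:00 → W.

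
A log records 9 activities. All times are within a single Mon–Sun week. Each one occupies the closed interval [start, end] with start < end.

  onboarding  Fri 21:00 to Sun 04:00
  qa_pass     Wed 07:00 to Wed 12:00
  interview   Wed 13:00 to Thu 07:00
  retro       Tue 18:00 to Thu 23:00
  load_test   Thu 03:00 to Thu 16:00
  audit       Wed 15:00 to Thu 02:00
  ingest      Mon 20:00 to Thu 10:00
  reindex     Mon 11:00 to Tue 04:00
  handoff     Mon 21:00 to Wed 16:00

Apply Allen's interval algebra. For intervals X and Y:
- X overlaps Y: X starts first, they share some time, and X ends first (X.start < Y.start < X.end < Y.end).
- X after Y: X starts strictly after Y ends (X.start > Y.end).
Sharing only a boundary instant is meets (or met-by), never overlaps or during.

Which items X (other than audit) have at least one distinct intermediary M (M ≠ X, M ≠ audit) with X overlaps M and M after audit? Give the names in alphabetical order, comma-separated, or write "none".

ingest, interview

Target audit = [Wed 15:00, Thu 02:00].
Intermediaries M with M after audit: load_test, onboarding.
Via load_test — items with X overlaps load_test: ingest, interview.
Via onboarding — items with X overlaps onboarding: none.
Union: ingest, interview.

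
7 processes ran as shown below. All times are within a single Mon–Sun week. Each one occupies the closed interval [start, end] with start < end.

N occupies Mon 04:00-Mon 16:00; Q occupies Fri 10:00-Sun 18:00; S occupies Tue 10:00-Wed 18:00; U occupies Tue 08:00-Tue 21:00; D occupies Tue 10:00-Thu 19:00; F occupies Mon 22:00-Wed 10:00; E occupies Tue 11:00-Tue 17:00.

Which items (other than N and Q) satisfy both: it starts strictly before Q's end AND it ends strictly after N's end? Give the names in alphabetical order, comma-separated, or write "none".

Conditions: its start is strictly before Q's end (X.start < Sun 18:00) AND its end is strictly after N's end (X.end > Mon 16:00).
D: start Tue 10:00 < Sun 18:00? ✓; end Thu 19:00 > Mon 16:00? ✓ → yes.
E: start Tue 11:00 < Sun 18:00? ✓; end Tue 17:00 > Mon 16:00? ✓ → yes.
F: start Mon 22:00 < Sun 18:00? ✓; end Wed 10:00 > Mon 16:00? ✓ → yes.
S: start Tue 10:00 < Sun 18:00? ✓; end Wed 18:00 > Mon 16:00? ✓ → yes.
U: start Tue 08:00 < Sun 18:00? ✓; end Tue 21:00 > Mon 16:00? ✓ → yes.
Result: D, E, F, S, U.

D, E, F, S, U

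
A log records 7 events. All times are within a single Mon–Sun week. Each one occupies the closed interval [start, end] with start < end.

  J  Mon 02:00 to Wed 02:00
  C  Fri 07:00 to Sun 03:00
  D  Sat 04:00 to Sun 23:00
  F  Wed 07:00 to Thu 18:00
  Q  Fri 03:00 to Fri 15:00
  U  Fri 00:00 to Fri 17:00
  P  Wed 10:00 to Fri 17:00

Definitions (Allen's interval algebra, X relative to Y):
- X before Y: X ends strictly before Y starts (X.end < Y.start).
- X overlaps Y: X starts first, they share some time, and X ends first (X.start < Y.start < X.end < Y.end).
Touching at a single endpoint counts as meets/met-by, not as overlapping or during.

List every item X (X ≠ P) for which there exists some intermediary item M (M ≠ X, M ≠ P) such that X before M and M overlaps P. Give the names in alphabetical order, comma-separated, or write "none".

J

Target P = [Wed 10:00, Fri 17:00].
Intermediaries M with M overlaps P: F.
Via F — items with X before F: J.
Union: J.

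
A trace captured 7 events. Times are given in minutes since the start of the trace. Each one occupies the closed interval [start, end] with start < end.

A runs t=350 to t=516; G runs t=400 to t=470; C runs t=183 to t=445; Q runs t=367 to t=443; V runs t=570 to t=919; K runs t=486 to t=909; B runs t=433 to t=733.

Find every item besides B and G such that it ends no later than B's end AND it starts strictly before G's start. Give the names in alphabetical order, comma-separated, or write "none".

Conditions: its end is no later than B's end (X.end <= t=733) AND its start is strictly before G's start (X.start < t=400).
A: end t=516 <= t=733? ✓; start t=350 < t=400? ✓ → yes.
C: end t=445 <= t=733? ✓; start t=183 < t=400? ✓ → yes.
K: end t=909 <= t=733? ✗; start t=486 < t=400? ✗ → no.
Q: end t=443 <= t=733? ✓; start t=367 < t=400? ✓ → yes.
V: end t=919 <= t=733? ✗; start t=570 < t=400? ✗ → no.
Result: A, C, Q.

A, C, Q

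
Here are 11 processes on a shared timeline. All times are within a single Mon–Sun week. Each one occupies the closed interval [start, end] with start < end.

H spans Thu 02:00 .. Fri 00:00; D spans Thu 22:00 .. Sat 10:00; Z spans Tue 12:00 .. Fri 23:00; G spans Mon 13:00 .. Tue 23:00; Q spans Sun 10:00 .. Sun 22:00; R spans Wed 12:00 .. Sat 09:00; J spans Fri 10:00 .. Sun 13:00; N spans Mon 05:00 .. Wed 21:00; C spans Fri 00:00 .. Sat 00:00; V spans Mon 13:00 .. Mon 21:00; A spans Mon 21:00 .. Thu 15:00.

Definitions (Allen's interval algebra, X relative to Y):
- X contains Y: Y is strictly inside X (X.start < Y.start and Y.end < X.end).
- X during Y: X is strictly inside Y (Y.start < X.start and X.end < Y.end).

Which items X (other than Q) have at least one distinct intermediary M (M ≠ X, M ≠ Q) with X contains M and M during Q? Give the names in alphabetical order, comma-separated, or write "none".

none

Target Q = [Sun 10:00, Sun 22:00].
Intermediaries M with M during Q: none.
Union: none.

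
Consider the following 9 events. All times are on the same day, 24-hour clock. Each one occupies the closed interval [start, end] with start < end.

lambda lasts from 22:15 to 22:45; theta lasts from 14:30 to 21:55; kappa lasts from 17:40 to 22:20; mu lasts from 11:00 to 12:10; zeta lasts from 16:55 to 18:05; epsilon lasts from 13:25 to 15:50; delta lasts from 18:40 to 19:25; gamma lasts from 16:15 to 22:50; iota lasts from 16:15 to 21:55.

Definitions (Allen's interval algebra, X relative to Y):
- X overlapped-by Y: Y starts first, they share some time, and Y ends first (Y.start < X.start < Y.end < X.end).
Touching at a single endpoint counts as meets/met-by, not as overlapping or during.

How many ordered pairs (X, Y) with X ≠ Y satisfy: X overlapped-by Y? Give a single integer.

6

Checking all 72 ordered pairs for relation 'overlapped-by'; matching pairs in alphabetical order:
(gamma, theta): gamma overlapped-by theta ✓
(kappa, iota): kappa overlapped-by iota ✓
(kappa, theta): kappa overlapped-by theta ✓
(kappa, zeta): kappa overlapped-by zeta ✓
(lambda, kappa): lambda overlapped-by kappa ✓
(theta, epsilon): theta overlapped-by epsilon ✓
Count: 6.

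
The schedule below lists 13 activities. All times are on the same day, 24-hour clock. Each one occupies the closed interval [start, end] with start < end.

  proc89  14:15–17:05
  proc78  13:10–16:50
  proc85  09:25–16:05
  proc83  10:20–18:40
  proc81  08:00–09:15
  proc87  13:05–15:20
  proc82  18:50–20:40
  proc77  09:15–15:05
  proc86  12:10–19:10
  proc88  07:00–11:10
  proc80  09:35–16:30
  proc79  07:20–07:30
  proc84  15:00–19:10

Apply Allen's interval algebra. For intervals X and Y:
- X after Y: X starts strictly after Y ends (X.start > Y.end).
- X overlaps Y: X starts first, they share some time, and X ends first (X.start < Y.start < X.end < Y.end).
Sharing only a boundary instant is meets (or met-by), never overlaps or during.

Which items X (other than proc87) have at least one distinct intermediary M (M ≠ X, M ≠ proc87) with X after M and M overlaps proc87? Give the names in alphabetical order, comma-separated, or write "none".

Target proc87 = [13:05, 15:20].
Intermediaries M with M overlaps proc87: proc77.
Via proc77 — items with X after proc77: proc82.
Union: proc82.

proc82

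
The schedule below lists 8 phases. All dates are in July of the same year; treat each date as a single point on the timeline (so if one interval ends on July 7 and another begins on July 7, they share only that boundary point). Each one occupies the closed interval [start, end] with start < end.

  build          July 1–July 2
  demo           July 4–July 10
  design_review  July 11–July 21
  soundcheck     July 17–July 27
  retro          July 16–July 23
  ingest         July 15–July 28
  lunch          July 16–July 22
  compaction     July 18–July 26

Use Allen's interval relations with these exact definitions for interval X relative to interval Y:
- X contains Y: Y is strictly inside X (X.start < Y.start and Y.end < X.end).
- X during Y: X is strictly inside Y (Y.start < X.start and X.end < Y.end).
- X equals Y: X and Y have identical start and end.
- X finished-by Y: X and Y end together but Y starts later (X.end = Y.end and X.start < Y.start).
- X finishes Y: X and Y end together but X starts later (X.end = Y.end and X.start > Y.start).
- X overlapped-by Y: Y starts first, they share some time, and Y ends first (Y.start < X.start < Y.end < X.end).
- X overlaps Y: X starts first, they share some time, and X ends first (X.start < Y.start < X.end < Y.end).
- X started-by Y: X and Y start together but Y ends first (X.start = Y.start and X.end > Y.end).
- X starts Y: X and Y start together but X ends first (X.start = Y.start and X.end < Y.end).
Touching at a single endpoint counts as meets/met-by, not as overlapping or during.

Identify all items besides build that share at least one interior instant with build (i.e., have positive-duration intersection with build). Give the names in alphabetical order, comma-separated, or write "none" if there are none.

none

Target build = [July 1, July 2].
compaction [July 18, July 26] → after → no.
demo [July 4, July 10] → after → no.
design_review [July 11, July 21] → after → no.
ingest [July 15, July 28] → after → no.
lunch [July 16, July 22] → after → no.
retro [July 16, July 23] → after → no.
soundcheck [July 17, July 27] → after → no.
Result: none.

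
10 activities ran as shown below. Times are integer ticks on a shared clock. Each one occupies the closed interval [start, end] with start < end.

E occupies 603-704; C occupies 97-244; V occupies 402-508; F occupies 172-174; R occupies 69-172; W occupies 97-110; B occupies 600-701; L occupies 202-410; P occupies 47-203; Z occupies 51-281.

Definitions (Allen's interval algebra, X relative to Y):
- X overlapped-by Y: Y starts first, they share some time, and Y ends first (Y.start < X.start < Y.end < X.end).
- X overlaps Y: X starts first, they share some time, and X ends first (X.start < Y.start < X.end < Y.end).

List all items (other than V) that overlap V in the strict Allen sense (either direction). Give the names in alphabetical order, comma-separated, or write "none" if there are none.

L

Target V = [402, 508].
B [600, 701] → after → no.
C [97, 244] → before → no.
E [603, 704] → after → no.
F [172, 174] → before → no.
L [202, 410] → overlaps → yes.
P [47, 203] → before → no.
R [69, 172] → before → no.
W [97, 110] → before → no.
Z [51, 281] → before → no.
Result: L.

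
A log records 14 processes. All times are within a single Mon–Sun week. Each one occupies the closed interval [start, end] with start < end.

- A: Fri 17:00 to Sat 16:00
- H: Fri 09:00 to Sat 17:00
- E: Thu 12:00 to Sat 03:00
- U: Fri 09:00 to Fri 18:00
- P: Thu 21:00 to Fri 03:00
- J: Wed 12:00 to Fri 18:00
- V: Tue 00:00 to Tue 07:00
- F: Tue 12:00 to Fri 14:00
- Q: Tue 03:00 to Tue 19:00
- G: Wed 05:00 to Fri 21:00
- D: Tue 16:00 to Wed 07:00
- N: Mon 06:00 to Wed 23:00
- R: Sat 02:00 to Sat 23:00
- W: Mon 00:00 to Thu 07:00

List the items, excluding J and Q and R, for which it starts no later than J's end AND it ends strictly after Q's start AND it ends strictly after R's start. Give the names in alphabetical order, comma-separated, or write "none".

Conditions: its start is no later than J's end (X.start <= Fri 18:00) AND its end is strictly after Q's start (X.end > Tue 03:00) AND its end is strictly after R's start (X.end > Sat 02:00).
A: start Fri 17:00 <= Fri 18:00? ✓; end Sat 16:00 > Tue 03:00? ✓; end Sat 16:00 > Sat 02:00? ✓ → yes.
D: start Tue 16:00 <= Fri 18:00? ✓; end Wed 07:00 > Tue 03:00? ✓; end Wed 07:00 > Sat 02:00? ✗ → no.
E: start Thu 12:00 <= Fri 18:00? ✓; end Sat 03:00 > Tue 03:00? ✓; end Sat 03:00 > Sat 02:00? ✓ → yes.
F: start Tue 12:00 <= Fri 18:00? ✓; end Fri 14:00 > Tue 03:00? ✓; end Fri 14:00 > Sat 02:00? ✗ → no.
G: start Wed 05:00 <= Fri 18:00? ✓; end Fri 21:00 > Tue 03:00? ✓; end Fri 21:00 > Sat 02:00? ✗ → no.
H: start Fri 09:00 <= Fri 18:00? ✓; end Sat 17:00 > Tue 03:00? ✓; end Sat 17:00 > Sat 02:00? ✓ → yes.
N: start Mon 06:00 <= Fri 18:00? ✓; end Wed 23:00 > Tue 03:00? ✓; end Wed 23:00 > Sat 02:00? ✗ → no.
P: start Thu 21:00 <= Fri 18:00? ✓; end Fri 03:00 > Tue 03:00? ✓; end Fri 03:00 > Sat 02:00? ✗ → no.
U: start Fri 09:00 <= Fri 18:00? ✓; end Fri 18:00 > Tue 03:00? ✓; end Fri 18:00 > Sat 02:00? ✗ → no.
V: start Tue 00:00 <= Fri 18:00? ✓; end Tue 07:00 > Tue 03:00? ✓; end Tue 07:00 > Sat 02:00? ✗ → no.
W: start Mon 00:00 <= Fri 18:00? ✓; end Thu 07:00 > Tue 03:00? ✓; end Thu 07:00 > Sat 02:00? ✗ → no.
Result: A, E, H.

A, E, H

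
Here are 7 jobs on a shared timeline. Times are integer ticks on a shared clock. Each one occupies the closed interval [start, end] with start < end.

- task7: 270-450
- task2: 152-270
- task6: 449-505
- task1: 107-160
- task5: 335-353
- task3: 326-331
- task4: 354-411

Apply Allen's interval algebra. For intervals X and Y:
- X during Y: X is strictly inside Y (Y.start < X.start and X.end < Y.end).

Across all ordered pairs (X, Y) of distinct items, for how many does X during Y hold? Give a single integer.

3

Checking all 42 ordered pairs for relation 'during'; matching pairs in alphabetical order:
(task3, task7): task3 during task7 ✓
(task4, task7): task4 during task7 ✓
(task5, task7): task5 during task7 ✓
Count: 3.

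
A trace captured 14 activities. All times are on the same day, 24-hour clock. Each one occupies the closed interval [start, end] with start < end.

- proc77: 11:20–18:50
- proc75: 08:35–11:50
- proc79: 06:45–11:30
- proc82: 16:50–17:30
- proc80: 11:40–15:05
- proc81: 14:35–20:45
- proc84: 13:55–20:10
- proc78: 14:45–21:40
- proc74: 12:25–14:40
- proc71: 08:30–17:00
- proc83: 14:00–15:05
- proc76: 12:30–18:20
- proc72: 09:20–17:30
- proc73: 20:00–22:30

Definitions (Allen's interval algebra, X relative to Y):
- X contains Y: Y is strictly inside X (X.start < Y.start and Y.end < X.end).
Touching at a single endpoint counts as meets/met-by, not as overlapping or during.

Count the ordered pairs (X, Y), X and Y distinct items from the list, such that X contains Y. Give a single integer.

19

Checking all 182 ordered pairs for relation 'contains'; matching pairs in alphabetical order:
(proc71, proc74): proc71 contains proc74 ✓
(proc71, proc75): proc71 contains proc75 ✓
(proc71, proc80): proc71 contains proc80 ✓
(proc71, proc83): proc71 contains proc83 ✓
(proc72, proc74): proc72 contains proc74 ✓
(proc72, proc80): proc72 contains proc80 ✓
(proc72, proc83): proc72 contains proc83 ✓
(proc76, proc82): proc76 contains proc82 ✓
(proc76, proc83): proc76 contains proc83 ✓
(proc77, proc74): proc77 contains proc74 ✓
(proc77, proc76): proc77 contains proc76 ✓
(proc77, proc80): proc77 contains proc80 ✓
(proc77, proc82): proc77 contains proc82 ✓
(proc77, proc83): proc77 contains proc83 ✓
(proc78, proc82): proc78 contains proc82 ✓
(proc80, proc74): proc80 contains proc74 ✓
(proc81, proc82): proc81 contains proc82 ✓
(proc84, proc82): proc84 contains proc82 ✓
(proc84, proc83): proc84 contains proc83 ✓
Count: 19.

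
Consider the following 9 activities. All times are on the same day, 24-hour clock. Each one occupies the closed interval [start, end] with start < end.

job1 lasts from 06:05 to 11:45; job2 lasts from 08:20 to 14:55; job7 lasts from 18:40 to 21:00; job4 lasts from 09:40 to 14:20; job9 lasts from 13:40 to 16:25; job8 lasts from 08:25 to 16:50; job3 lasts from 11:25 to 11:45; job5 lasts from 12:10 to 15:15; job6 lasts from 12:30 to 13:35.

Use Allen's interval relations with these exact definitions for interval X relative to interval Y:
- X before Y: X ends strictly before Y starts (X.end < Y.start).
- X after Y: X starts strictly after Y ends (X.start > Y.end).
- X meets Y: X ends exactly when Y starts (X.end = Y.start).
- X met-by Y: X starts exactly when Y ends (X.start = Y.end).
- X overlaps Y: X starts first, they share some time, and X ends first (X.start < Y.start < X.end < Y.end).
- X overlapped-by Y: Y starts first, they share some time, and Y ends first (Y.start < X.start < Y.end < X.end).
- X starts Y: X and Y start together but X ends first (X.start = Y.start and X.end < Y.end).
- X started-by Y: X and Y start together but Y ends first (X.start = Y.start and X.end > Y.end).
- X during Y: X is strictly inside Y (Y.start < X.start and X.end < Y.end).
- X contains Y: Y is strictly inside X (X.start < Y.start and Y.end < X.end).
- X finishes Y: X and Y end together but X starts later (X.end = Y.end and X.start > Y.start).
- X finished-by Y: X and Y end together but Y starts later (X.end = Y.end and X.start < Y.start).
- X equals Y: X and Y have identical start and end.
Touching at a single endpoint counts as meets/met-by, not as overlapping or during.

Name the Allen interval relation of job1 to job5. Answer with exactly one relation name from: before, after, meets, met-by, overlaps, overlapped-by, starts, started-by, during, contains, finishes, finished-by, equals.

before

job1 = [06:05, 11:45]; job5 = [12:10, 15:15].
Compare endpoints: job1.start < job5.start, job1.start < job5.end, job1.end < job5.start, job1.end < job5.end.
That pattern is 'before'.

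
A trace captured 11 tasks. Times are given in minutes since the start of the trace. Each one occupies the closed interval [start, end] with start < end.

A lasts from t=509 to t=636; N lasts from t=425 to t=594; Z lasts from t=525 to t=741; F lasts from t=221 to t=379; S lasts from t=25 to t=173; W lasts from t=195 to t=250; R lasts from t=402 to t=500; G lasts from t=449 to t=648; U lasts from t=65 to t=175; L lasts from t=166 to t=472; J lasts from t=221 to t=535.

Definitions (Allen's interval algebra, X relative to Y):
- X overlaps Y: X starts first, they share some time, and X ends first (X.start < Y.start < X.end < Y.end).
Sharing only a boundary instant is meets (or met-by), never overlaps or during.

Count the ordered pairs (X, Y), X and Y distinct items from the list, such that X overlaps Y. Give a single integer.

Checking all 110 ordered pairs for relation 'overlaps'; matching pairs in alphabetical order:
(A, Z): A overlaps Z ✓
(G, Z): G overlaps Z ✓
(J, A): J overlaps A ✓
(J, G): J overlaps G ✓
(J, N): J overlaps N ✓
(J, Z): J overlaps Z ✓
(L, G): L overlaps G ✓
(L, J): L overlaps J ✓
(L, N): L overlaps N ✓
(L, R): L overlaps R ✓
(N, A): N overlaps A ✓
(N, G): N overlaps G ✓
(N, Z): N overlaps Z ✓
(R, G): R overlaps G ✓
(R, N): R overlaps N ✓
(S, L): S overlaps L ✓
(S, U): S overlaps U ✓
(U, L): U overlaps L ✓
(W, F): W overlaps F ✓
(W, J): W overlaps J ✓
Count: 20.

20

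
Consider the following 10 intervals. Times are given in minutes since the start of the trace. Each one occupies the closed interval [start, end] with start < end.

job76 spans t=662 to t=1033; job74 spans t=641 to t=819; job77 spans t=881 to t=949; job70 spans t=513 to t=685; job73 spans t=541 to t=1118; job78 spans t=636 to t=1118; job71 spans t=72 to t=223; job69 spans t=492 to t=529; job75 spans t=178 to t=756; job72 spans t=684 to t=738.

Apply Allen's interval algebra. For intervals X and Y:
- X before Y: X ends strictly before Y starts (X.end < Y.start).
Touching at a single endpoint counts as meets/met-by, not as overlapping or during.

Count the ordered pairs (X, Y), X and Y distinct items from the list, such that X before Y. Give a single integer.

Checking all 90 ordered pairs for relation 'before'; matching pairs in alphabetical order:
(job69, job72): job69 before job72 ✓
(job69, job73): job69 before job73 ✓
(job69, job74): job69 before job74 ✓
(job69, job76): job69 before job76 ✓
(job69, job77): job69 before job77 ✓
(job69, job78): job69 before job78 ✓
(job70, job77): job70 before job77 ✓
(job71, job69): job71 before job69 ✓
(job71, job70): job71 before job70 ✓
(job71, job72): job71 before job72 ✓
(job71, job73): job71 before job73 ✓
(job71, job74): job71 before job74 ✓
(job71, job76): job71 before job76 ✓
(job71, job77): job71 before job77 ✓
(job71, job78): job71 before job78 ✓
(job72, job77): job72 before job77 ✓
(job74, job77): job74 before job77 ✓
(job75, job77): job75 before job77 ✓
Count: 18.

18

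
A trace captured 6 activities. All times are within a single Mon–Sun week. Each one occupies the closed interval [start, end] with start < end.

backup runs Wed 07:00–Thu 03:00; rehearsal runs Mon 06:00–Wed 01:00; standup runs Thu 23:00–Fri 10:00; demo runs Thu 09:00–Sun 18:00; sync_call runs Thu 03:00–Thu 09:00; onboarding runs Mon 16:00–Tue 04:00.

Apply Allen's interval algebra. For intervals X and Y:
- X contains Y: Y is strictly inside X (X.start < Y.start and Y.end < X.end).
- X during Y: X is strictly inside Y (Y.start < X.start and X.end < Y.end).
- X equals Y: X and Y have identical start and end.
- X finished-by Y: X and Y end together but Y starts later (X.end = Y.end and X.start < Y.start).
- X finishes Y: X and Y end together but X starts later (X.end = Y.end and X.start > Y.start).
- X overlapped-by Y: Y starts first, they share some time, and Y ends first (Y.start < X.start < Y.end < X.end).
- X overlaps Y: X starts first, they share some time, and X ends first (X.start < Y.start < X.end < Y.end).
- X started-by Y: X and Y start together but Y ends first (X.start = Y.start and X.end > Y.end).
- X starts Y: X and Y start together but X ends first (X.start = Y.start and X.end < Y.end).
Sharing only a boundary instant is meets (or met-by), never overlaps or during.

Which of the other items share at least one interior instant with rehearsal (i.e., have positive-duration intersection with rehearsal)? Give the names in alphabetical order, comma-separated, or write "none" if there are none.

Target rehearsal = [Mon 06:00, Wed 01:00].
backup [Wed 07:00, Thu 03:00] → after → no.
demo [Thu 09:00, Sun 18:00] → after → no.
onboarding [Mon 16:00, Tue 04:00] → during → yes.
standup [Thu 23:00, Fri 10:00] → after → no.
sync_call [Thu 03:00, Thu 09:00] → after → no.
Result: onboarding.

onboarding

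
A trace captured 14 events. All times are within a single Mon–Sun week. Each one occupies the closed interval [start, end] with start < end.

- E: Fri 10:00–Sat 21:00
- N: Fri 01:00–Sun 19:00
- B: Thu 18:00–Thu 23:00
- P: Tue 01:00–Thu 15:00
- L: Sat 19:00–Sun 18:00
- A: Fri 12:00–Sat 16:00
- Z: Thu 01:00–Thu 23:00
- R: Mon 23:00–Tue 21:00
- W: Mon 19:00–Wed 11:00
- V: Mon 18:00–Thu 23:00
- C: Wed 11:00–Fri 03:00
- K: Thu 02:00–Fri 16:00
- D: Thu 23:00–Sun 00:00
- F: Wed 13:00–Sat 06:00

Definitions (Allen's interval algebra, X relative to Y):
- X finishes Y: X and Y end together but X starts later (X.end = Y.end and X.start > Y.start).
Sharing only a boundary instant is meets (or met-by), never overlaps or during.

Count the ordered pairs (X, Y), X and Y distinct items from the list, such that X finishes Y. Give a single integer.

3

Checking all 182 ordered pairs for relation 'finishes'; matching pairs in alphabetical order:
(B, V): B finishes V ✓
(B, Z): B finishes Z ✓
(Z, V): Z finishes V ✓
Count: 3.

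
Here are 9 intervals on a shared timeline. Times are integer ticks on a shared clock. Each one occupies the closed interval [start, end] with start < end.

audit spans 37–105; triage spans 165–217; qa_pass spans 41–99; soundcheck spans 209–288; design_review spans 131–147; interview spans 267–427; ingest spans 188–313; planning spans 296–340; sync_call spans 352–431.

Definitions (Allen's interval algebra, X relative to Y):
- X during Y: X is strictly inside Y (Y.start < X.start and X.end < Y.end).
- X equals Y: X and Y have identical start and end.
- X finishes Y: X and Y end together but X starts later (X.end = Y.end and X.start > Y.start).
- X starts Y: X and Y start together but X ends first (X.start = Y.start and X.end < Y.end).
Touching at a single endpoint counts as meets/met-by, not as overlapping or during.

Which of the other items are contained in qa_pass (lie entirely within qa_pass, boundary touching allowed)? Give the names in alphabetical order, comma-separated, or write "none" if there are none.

Target qa_pass = [41, 99].
audit [37, 105] → contains → no.
design_review [131, 147] → after → no.
ingest [188, 313] → after → no.
interview [267, 427] → after → no.
planning [296, 340] → after → no.
soundcheck [209, 288] → after → no.
sync_call [352, 431] → after → no.
triage [165, 217] → after → no.
Result: none.

none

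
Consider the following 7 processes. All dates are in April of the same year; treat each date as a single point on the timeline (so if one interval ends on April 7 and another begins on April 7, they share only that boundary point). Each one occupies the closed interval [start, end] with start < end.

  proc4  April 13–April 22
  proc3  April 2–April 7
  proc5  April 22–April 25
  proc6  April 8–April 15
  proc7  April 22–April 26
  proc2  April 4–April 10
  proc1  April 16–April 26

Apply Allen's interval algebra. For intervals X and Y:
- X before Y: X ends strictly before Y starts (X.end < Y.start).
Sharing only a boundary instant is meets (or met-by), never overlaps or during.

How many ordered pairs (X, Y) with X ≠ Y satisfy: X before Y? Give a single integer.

12

Checking all 42 ordered pairs for relation 'before'; matching pairs in alphabetical order:
(proc2, proc1): proc2 before proc1 ✓
(proc2, proc4): proc2 before proc4 ✓
(proc2, proc5): proc2 before proc5 ✓
(proc2, proc7): proc2 before proc7 ✓
(proc3, proc1): proc3 before proc1 ✓
(proc3, proc4): proc3 before proc4 ✓
(proc3, proc5): proc3 before proc5 ✓
(proc3, proc6): proc3 before proc6 ✓
(proc3, proc7): proc3 before proc7 ✓
(proc6, proc1): proc6 before proc1 ✓
(proc6, proc5): proc6 before proc5 ✓
(proc6, proc7): proc6 before proc7 ✓
Count: 12.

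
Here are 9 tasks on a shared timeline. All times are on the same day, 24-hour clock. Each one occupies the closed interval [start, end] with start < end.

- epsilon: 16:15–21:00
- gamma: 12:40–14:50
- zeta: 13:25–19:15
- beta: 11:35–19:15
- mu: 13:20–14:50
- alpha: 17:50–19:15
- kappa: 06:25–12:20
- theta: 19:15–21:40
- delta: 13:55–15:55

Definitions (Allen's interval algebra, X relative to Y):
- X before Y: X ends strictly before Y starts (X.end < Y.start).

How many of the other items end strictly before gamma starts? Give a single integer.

Target gamma = [12:40, 14:50].
alpha [17:50, 19:15] → after → no.
beta [11:35, 19:15] → contains → no.
delta [13:55, 15:55] → overlapped-by → no.
epsilon [16:15, 21:00] → after → no.
kappa [06:25, 12:20] → before → counts.
mu [13:20, 14:50] → finishes → no.
theta [19:15, 21:40] → after → no.
zeta [13:25, 19:15] → overlapped-by → no.
Total: 1.

1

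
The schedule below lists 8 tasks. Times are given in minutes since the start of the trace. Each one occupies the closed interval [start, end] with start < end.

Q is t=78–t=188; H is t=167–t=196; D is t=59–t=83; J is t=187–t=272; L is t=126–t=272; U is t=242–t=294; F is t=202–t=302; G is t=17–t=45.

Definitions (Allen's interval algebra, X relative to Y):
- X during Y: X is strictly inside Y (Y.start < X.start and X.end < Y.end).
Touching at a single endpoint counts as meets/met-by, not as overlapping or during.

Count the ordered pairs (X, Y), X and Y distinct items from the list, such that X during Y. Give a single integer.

Checking all 56 ordered pairs for relation 'during'; matching pairs in alphabetical order:
(H, L): H during L ✓
(U, F): U during F ✓
Count: 2.

2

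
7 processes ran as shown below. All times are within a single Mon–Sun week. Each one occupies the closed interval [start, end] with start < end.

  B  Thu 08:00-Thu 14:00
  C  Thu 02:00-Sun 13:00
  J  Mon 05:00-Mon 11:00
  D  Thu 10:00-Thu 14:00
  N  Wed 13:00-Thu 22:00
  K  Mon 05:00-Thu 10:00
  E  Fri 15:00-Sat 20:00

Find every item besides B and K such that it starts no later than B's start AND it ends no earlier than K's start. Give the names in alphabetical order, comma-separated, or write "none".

C, J, N

Conditions: its start is no later than B's start (X.start <= Thu 08:00) AND its end is no earlier than K's start (X.end >= Mon 05:00).
C: start Thu 02:00 <= Thu 08:00? ✓; end Sun 13:00 >= Mon 05:00? ✓ → yes.
D: start Thu 10:00 <= Thu 08:00? ✗; end Thu 14:00 >= Mon 05:00? ✓ → no.
E: start Fri 15:00 <= Thu 08:00? ✗; end Sat 20:00 >= Mon 05:00? ✓ → no.
J: start Mon 05:00 <= Thu 08:00? ✓; end Mon 11:00 >= Mon 05:00? ✓ → yes.
N: start Wed 13:00 <= Thu 08:00? ✓; end Thu 22:00 >= Mon 05:00? ✓ → yes.
Result: C, J, N.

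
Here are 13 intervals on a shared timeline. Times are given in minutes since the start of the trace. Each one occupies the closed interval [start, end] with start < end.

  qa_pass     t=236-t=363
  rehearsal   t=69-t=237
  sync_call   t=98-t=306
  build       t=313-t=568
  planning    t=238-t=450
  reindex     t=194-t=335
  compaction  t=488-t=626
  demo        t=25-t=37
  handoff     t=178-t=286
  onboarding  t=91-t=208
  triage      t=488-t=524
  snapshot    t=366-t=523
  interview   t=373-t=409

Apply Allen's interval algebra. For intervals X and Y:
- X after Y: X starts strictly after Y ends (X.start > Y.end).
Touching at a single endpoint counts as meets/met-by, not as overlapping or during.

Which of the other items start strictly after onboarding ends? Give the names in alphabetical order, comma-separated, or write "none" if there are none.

build, compaction, interview, planning, qa_pass, snapshot, triage

Target onboarding = [t=91, t=208].
build [t=313, t=568] → after → yes.
compaction [t=488, t=626] → after → yes.
demo [t=25, t=37] → before → no.
handoff [t=178, t=286] → overlapped-by → no.
interview [t=373, t=409] → after → yes.
planning [t=238, t=450] → after → yes.
qa_pass [t=236, t=363] → after → yes.
rehearsal [t=69, t=237] → contains → no.
reindex [t=194, t=335] → overlapped-by → no.
snapshot [t=366, t=523] → after → yes.
sync_call [t=98, t=306] → overlapped-by → no.
triage [t=488, t=524] → after → yes.
Result: build, compaction, interview, planning, qa_pass, snapshot, triage.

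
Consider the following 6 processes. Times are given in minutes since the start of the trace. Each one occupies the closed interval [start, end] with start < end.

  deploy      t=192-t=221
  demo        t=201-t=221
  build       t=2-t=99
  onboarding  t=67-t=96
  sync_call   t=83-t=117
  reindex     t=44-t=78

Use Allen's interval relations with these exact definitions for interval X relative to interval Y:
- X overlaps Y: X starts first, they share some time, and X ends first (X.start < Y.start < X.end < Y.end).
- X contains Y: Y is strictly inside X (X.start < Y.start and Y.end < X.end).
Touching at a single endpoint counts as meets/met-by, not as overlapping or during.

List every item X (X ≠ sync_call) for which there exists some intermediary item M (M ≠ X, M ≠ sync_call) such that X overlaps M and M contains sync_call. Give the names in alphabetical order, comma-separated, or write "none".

none

Target sync_call = [t=83, t=117].
Intermediaries M with M contains sync_call: none.
Union: none.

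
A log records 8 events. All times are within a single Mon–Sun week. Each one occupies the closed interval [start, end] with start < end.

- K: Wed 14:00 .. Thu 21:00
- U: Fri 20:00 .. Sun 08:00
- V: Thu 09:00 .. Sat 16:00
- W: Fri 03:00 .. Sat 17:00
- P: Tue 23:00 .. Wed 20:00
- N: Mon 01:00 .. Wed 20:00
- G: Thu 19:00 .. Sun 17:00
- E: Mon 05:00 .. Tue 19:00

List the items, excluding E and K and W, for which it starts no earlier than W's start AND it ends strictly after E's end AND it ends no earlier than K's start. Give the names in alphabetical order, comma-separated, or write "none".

Conditions: its start is no earlier than W's start (X.start >= Fri 03:00) AND its end is strictly after E's end (X.end > Tue 19:00) AND its end is no earlier than K's start (X.end >= Wed 14:00).
G: start Thu 19:00 >= Fri 03:00? ✗; end Sun 17:00 > Tue 19:00? ✓; end Sun 17:00 >= Wed 14:00? ✓ → no.
N: start Mon 01:00 >= Fri 03:00? ✗; end Wed 20:00 > Tue 19:00? ✓; end Wed 20:00 >= Wed 14:00? ✓ → no.
P: start Tue 23:00 >= Fri 03:00? ✗; end Wed 20:00 > Tue 19:00? ✓; end Wed 20:00 >= Wed 14:00? ✓ → no.
U: start Fri 20:00 >= Fri 03:00? ✓; end Sun 08:00 > Tue 19:00? ✓; end Sun 08:00 >= Wed 14:00? ✓ → yes.
V: start Thu 09:00 >= Fri 03:00? ✗; end Sat 16:00 > Tue 19:00? ✓; end Sat 16:00 >= Wed 14:00? ✓ → no.
Result: U.

U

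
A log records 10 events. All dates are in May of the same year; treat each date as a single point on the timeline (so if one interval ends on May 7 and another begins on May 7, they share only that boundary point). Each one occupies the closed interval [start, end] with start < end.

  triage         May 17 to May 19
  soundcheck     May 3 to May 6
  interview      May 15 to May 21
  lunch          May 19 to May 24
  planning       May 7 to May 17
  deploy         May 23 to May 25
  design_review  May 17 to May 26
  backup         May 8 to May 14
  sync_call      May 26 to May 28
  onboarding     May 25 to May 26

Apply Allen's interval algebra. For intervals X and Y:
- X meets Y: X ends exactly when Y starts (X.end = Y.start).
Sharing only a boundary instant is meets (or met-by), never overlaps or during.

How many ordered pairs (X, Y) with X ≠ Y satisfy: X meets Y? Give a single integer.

Checking all 90 ordered pairs for relation 'meets'; matching pairs in alphabetical order:
(deploy, onboarding): deploy meets onboarding ✓
(design_review, sync_call): design_review meets sync_call ✓
(onboarding, sync_call): onboarding meets sync_call ✓
(planning, design_review): planning meets design_review ✓
(planning, triage): planning meets triage ✓
(triage, lunch): triage meets lunch ✓
Count: 6.

6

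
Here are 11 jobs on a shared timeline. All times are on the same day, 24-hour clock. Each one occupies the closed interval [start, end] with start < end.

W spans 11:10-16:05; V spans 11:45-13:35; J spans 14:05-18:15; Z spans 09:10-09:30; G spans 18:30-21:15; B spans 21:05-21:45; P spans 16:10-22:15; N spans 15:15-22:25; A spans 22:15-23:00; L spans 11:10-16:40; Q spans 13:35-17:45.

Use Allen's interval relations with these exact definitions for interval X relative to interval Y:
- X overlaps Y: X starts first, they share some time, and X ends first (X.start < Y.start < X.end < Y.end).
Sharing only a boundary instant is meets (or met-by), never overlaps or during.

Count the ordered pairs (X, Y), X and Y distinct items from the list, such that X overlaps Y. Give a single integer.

Checking all 110 ordered pairs for relation 'overlaps'; matching pairs in alphabetical order:
(G, B): G overlaps B ✓
(J, N): J overlaps N ✓
(J, P): J overlaps P ✓
(L, J): L overlaps J ✓
(L, N): L overlaps N ✓
(L, P): L overlaps P ✓
(L, Q): L overlaps Q ✓
(N, A): N overlaps A ✓
(Q, J): Q overlaps J ✓
(Q, N): Q overlaps N ✓
(Q, P): Q overlaps P ✓
(W, J): W overlaps J ✓
(W, N): W overlaps N ✓
(W, Q): W overlaps Q ✓
Count: 14.

14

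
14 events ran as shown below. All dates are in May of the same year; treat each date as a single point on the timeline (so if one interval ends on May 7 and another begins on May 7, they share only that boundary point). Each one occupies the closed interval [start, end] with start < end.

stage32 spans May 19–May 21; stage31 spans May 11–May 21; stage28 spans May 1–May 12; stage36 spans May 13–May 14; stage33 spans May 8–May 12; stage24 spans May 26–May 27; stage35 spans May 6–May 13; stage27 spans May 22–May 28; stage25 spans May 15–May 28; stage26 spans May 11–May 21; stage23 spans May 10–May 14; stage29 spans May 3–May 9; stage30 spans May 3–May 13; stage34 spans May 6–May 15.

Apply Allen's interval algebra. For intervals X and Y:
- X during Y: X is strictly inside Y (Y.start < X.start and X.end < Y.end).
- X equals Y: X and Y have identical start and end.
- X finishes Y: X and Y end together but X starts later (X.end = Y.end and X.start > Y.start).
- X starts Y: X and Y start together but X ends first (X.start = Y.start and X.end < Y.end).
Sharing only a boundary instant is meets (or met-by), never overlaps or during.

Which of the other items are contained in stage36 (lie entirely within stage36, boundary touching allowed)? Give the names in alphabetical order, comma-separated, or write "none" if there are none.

none

Target stage36 = [May 13, May 14].
stage23 [May 10, May 14] → finished-by → no.
stage24 [May 26, May 27] → after → no.
stage25 [May 15, May 28] → after → no.
stage26 [May 11, May 21] → contains → no.
stage27 [May 22, May 28] → after → no.
stage28 [May 1, May 12] → before → no.
stage29 [May 3, May 9] → before → no.
stage30 [May 3, May 13] → meets → no.
stage31 [May 11, May 21] → contains → no.
stage32 [May 19, May 21] → after → no.
stage33 [May 8, May 12] → before → no.
stage34 [May 6, May 15] → contains → no.
stage35 [May 6, May 13] → meets → no.
Result: none.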